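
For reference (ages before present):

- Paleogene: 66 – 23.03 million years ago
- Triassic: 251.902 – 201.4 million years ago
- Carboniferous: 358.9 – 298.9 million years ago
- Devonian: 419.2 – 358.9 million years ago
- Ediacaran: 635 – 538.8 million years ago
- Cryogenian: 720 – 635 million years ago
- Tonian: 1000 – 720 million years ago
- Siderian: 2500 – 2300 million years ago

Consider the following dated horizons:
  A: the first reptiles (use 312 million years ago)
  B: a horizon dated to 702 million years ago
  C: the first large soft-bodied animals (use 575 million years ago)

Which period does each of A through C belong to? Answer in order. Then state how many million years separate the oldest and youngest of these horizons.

A — Carboniferous; B — Cryogenian; C — Ediacaran; span 390 million years

Match each age against the start–end ranges in the excerpt: A = 312 Ma → Carboniferous (358.9–298.9); B = 702 Ma → Cryogenian (720–635); C = 575 Ma → Ediacaran (635–538.8).
The largest age is 702 Ma and the smallest is 312 Ma; their difference is 390 Myr.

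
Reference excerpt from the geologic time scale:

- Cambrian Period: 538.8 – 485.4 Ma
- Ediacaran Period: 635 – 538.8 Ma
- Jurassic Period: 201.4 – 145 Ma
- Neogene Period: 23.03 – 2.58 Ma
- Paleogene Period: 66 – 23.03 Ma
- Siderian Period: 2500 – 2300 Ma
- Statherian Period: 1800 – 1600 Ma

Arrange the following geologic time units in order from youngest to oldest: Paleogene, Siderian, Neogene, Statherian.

Sorting by start age (ascending Ma, since larger Ma = older): Neogene began 23.03, Paleogene began 66, Statherian began 1800, Siderian began 2500.

Neogene → Paleogene → Statherian → Siderian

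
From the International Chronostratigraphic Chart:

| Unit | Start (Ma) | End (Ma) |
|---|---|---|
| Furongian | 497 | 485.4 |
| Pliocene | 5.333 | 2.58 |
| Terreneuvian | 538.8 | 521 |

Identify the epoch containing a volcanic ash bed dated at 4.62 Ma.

Pliocene

4.62 Ma lies between 5.333 and 2.58 Ma, so it falls in the Pliocene.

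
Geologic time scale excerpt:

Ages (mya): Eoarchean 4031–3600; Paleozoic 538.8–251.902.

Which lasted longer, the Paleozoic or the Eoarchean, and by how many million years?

Eoarchean, by 144.102 million years

Paleozoic: 538.8 − 251.902 = 286.898 Myr.
Eoarchean: 4031 − 3600 = 431 Myr.
Difference: 431 − 286.898 = 144.102 Myr, so the Eoarchean was longer.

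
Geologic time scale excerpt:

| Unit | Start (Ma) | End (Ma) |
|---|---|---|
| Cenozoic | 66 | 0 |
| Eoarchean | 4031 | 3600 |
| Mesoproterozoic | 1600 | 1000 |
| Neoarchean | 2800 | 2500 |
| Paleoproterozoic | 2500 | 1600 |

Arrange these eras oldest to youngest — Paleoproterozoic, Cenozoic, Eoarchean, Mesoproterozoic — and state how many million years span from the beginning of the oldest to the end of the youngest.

Eoarchean, Paleoproterozoic, Mesoproterozoic, Cenozoic; total span 4031 Myr

Start ages (Ma): Eoarchean 4031, Paleoproterozoic 2500, Mesoproterozoic 1600, Cenozoic 66.
Ordered oldest to youngest: Eoarchean, Paleoproterozoic, Mesoproterozoic, Cenozoic.
Span = 4031 − 0 = 4031 Myr.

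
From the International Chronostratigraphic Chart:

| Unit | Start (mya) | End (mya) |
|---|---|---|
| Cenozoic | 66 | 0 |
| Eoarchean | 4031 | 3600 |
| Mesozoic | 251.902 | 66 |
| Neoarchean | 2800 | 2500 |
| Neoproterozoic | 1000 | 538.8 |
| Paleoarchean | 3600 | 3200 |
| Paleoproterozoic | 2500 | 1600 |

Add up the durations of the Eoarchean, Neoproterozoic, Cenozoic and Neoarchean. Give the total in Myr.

1258.2 million years

Each duration: Eoarchean = 431; Neoproterozoic = 461.2; Cenozoic = 66; Neoarchean = 300.
Sum: 431 + 461.2 + 66 + 300 = 1258.2 Myr.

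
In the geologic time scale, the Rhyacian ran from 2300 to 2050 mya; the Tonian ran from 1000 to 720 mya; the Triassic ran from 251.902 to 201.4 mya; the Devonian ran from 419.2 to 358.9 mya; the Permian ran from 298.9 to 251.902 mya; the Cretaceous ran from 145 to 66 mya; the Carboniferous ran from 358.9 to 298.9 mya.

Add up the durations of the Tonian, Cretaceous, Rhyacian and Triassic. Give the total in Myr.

659.502 million years

Each duration: Tonian = 280; Cretaceous = 79; Rhyacian = 250; Triassic = 50.502.
Sum: 280 + 79 + 250 + 50.502 = 659.502 Myr.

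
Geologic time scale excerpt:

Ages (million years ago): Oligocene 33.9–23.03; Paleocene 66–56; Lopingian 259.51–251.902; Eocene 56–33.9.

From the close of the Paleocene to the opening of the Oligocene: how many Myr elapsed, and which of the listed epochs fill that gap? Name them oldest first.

22.1 million years; Eocene

The Paleocene closes at 56 Ma and the Oligocene opens at 33.9 Ma, so the interval is 56 − 33.9 = 22.1 Myr.
An epoch fits inside if it starts at or after 56 Ma and ends at or before 33.9 Ma; oldest first that gives Eocene.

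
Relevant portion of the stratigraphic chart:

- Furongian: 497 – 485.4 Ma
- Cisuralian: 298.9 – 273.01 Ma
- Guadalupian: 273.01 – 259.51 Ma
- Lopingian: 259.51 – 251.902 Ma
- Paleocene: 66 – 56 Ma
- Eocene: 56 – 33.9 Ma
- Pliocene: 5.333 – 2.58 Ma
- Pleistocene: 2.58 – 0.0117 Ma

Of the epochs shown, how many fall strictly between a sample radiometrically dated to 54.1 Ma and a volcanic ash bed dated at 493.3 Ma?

The older date is 493.3 Ma and the younger is 54.1 Ma.
Epochs with start < 493.3 and end > 54.1 Ma: Cisuralian (298.9–273.01), Guadalupian (273.01–259.51), Lopingian (259.51–251.902), Paleocene (66–56).
That is 4 complete epochs.

4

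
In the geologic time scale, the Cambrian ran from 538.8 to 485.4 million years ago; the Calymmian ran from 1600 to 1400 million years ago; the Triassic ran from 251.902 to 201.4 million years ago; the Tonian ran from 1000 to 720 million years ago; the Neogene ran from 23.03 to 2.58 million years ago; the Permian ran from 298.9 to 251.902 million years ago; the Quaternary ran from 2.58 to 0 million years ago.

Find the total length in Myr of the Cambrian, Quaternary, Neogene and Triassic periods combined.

126.932 million years

Each duration: Cambrian = 53.4; Quaternary = 2.58; Neogene = 20.45; Triassic = 50.502.
Sum: 53.4 + 2.58 + 20.45 + 50.502 = 126.932 Myr.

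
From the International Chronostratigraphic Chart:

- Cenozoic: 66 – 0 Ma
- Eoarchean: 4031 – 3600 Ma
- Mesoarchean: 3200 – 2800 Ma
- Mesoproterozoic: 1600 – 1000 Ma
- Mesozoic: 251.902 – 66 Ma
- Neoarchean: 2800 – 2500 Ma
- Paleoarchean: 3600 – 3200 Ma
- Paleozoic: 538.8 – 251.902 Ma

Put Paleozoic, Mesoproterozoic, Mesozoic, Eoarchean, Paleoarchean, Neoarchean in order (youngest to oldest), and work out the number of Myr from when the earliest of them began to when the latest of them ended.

Mesozoic, Paleozoic, Mesoproterozoic, Neoarchean, Paleoarchean, Eoarchean; total span 3965 Myr

Start ages (Ma): Eoarchean 4031, Paleoarchean 3600, Neoarchean 2800, Mesoproterozoic 1600, Paleozoic 538.8, Mesozoic 251.902.
Ordered youngest to oldest: Mesozoic, Paleozoic, Mesoproterozoic, Neoarchean, Paleoarchean, Eoarchean.
Span = 4031 − 66 = 3965 Myr.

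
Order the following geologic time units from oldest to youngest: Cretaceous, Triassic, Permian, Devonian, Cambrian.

Group by era (each group listed oldest first) — Paleozoic: Cambrian, Devonian, Permian; Mesozoic: Triassic, Cretaceous. The eras run Paleozoic → Mesozoic → Cenozoic. Concatenating the groups in that era order gives oldest to youngest directly.

Cambrian, Devonian, Permian, Triassic, Cretaceous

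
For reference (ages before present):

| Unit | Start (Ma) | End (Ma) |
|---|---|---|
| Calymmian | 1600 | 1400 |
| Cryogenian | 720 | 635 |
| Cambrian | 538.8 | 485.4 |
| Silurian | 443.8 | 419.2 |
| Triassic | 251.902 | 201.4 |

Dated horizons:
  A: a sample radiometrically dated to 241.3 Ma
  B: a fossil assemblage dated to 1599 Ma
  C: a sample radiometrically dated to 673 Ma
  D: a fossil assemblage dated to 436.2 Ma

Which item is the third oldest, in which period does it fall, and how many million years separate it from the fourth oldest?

D, in the Silurian; 194.9 million years to A

Sorted oldest-first by Ma: B (1599), C (673), D (436.2), A (241.3).
The third oldest is D at 436.2 Ma, which lies in 443.8–419.2 Ma: the Silurian.
The fourth oldest is A at 241.3 Ma; separation = |436.2 − 241.3| = 194.9 Myr.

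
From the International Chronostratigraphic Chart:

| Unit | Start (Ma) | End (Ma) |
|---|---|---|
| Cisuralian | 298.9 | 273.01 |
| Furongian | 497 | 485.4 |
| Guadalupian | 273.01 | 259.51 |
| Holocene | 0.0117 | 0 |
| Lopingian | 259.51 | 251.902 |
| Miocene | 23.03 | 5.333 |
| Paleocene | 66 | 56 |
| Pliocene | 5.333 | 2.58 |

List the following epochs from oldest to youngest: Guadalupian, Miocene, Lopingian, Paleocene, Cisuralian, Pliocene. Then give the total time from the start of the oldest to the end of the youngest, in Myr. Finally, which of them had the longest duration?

Start ages (Ma): Cisuralian 298.9, Guadalupian 273.01, Lopingian 259.51, Paleocene 66, Miocene 23.03, Pliocene 5.333.
Ordered oldest to youngest: Cisuralian, Guadalupian, Lopingian, Paleocene, Miocene, Pliocene.
Span = 298.9 − 2.58 = 296.32 Myr.
Durations: Paleocene 10, Guadalupian 13.5, Pliocene 2.753, Lopingian 7.608, Cisuralian 25.89, Miocene 17.697 → longest is Cisuralian (25.89 Myr).

Cisuralian, Guadalupian, Lopingian, Paleocene, Miocene, Pliocene; total span 296.32 Myr; longest is Cisuralian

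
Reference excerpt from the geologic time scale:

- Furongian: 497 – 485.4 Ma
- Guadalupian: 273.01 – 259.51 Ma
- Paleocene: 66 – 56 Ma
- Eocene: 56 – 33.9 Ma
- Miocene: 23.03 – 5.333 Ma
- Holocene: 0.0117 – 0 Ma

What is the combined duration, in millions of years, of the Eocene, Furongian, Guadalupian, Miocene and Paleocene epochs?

Duration is start − end for each: (56 − 33.9) + (497 − 485.4) + (273.01 − 259.51) + (23.03 − 5.333) + (66 − 56).
That is 22.1 + 11.6 + 13.5 + 17.697 + 10, which totals 74.897 million years.

74.897 million years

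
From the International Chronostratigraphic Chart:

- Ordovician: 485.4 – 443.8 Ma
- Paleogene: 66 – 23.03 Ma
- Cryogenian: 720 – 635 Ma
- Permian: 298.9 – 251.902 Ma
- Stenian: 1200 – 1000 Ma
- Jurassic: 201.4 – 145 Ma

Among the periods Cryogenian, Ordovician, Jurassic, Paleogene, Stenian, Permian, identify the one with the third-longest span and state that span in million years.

Jurassic, 56.4 million years

Start − end for each: Cryogenian 720 − 635 = 85; Ordovician 485.4 − 443.8 = 41.6; Jurassic 201.4 − 145 = 56.4; Paleogene 66 − 23.03 = 42.97; Stenian 1200 − 1000 = 200; Permian 298.9 − 251.902 = 46.998.
Ranking these from longest: Stenian > Cryogenian > Jurassic > Permian > Paleogene > Ordovician.
Position 3 in that ranking is Jurassic, which lasted 56.4 Myr.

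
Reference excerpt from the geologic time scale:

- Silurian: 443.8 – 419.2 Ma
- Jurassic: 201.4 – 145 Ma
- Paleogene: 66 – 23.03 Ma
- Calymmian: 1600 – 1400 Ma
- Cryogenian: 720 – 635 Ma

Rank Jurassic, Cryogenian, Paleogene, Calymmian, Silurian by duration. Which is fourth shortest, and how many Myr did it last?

Start − end for each: Jurassic 201.4 − 145 = 56.4; Cryogenian 720 − 635 = 85; Paleogene 66 − 23.03 = 42.97; Calymmian 1600 − 1400 = 200; Silurian 443.8 − 419.2 = 24.6.
Ranking these from shortest: Silurian < Paleogene < Jurassic < Cryogenian < Calymmian.
Position 4 in that ranking is Cryogenian, which lasted 85 Myr.

Cryogenian, 85 million years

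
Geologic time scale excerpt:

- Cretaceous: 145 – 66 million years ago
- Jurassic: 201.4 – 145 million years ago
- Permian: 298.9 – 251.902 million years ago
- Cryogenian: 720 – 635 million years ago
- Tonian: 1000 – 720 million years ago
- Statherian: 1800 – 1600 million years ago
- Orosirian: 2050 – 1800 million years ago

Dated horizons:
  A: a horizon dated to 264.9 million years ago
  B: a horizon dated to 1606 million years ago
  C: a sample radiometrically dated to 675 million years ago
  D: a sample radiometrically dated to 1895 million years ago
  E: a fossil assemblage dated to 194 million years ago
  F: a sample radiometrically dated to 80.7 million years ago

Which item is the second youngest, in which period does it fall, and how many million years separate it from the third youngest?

Smaller Ma means younger, so youngest first: F 80.7 < E 194 < A 264.9 < C 675 < B 1606 < D 1895.
Counting 2 along gives E (194 Ma); the excerpt puts that inside the Jurassic, 201.4–145 Ma.
Next in line is A (264.9 Ma), and 264.9 − 194 = 70.9 Myr.

E, in the Jurassic; 70.9 million years to A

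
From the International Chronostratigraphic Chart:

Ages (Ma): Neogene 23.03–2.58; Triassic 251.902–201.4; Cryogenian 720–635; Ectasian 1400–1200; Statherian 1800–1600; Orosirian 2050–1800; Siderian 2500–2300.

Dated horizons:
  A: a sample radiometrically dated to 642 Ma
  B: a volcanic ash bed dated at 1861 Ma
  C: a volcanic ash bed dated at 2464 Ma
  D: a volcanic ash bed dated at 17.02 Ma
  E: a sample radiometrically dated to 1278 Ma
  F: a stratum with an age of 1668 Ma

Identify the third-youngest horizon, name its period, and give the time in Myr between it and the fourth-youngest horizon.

Smaller Ma means younger, so youngest first: D 17.02 < A 642 < E 1278 < F 1668 < B 1861 < C 2464.
Counting 3 along gives E (1278 Ma); the excerpt puts that inside the Ectasian, 1400–1200 Ma.
Next in line is F (1668 Ma), and 1668 − 1278 = 390 Myr.

E, in the Ectasian; 390 million years to F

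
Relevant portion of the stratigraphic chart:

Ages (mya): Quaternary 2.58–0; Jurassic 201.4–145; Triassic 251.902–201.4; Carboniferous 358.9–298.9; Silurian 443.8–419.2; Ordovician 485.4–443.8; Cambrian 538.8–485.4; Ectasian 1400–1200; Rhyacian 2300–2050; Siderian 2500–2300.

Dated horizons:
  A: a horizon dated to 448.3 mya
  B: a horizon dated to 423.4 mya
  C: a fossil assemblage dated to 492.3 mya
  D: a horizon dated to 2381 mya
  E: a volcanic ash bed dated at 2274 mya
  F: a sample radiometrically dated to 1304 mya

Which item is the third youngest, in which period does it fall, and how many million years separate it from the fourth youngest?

C, in the Cambrian; 811.7 million years to F

Sorted youngest-first by Ma: B (423.4), A (448.3), C (492.3), F (1304), E (2274), D (2381).
The third youngest is C at 492.3 Ma, which lies in 538.8–485.4 Ma: the Cambrian.
The fourth youngest is F at 1304 Ma; separation = |492.3 − 1304| = 811.7 Myr.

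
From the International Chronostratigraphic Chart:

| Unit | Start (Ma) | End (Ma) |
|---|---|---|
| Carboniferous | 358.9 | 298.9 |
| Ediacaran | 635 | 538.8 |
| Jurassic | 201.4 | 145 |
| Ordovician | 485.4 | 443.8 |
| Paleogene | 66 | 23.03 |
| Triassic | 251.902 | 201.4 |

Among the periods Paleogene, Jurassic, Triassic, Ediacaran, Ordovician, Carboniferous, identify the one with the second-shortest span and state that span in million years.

Paleogene, 42.97 million years

Start − end for each: Paleogene 66 − 23.03 = 42.97; Jurassic 201.4 − 145 = 56.4; Triassic 251.902 − 201.4 = 50.502; Ediacaran 635 − 538.8 = 96.2; Ordovician 485.4 − 443.8 = 41.6; Carboniferous 358.9 − 298.9 = 60.
Ranking these from shortest: Ordovician < Paleogene < Triassic < Jurassic < Carboniferous < Ediacaran.
Position 2 in that ranking is Paleogene, which lasted 42.97 Myr.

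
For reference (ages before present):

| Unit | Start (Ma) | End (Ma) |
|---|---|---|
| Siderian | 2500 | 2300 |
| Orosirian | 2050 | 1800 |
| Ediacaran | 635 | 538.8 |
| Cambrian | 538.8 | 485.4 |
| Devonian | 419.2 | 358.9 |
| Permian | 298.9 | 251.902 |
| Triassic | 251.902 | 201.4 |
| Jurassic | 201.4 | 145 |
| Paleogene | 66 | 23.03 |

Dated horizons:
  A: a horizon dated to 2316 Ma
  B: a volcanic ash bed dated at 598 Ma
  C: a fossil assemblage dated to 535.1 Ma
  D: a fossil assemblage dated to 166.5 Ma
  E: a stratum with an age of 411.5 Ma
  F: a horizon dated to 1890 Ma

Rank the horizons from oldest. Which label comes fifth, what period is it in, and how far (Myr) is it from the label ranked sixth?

Sorted oldest-first by Ma: A (2316), F (1890), B (598), C (535.1), E (411.5), D (166.5).
The fifth oldest is E at 411.5 Ma, which lies in 419.2–358.9 Ma: the Devonian.
The sixth oldest is D at 166.5 Ma; separation = |411.5 − 166.5| = 245 Myr.

E, in the Devonian; 245 million years to D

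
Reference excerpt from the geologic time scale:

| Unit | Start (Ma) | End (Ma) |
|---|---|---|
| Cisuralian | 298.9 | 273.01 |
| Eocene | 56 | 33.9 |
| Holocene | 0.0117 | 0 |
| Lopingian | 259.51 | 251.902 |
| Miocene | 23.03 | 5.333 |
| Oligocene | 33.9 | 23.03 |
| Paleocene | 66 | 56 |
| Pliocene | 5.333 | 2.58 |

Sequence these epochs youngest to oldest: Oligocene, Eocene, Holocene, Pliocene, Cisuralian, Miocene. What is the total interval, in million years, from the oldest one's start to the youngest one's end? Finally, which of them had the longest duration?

Holocene, Pliocene, Miocene, Oligocene, Eocene, Cisuralian; total span 298.9 Myr; longest is Cisuralian

Start ages (Ma): Cisuralian 298.9, Eocene 56, Oligocene 33.9, Miocene 23.03, Pliocene 5.333, Holocene 0.0117.
Ordered youngest to oldest: Holocene, Pliocene, Miocene, Oligocene, Eocene, Cisuralian.
Span = 298.9 − 0 = 298.9 Myr.
Durations: Holocene 0.0117, Eocene 22.1, Miocene 17.697, Cisuralian 25.89, Pliocene 2.753, Oligocene 10.87 → longest is Cisuralian (25.89 Myr).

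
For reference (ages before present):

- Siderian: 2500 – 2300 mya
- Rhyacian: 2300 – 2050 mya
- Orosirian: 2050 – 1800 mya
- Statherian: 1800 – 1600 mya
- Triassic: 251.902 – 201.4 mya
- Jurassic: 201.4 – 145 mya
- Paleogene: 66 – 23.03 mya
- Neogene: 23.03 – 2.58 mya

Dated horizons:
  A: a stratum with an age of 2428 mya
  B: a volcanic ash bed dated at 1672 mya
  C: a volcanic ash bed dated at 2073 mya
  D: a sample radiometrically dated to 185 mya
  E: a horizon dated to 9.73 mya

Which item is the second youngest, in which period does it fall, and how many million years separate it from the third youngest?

Sorted youngest-first by Ma: E (9.73), D (185), B (1672), C (2073), A (2428).
The second youngest is D at 185 Ma, which lies in 201.4–145 Ma: the Jurassic.
The third youngest is B at 1672 Ma; separation = |185 − 1672| = 1487 Myr.

D, in the Jurassic; 1487 million years to B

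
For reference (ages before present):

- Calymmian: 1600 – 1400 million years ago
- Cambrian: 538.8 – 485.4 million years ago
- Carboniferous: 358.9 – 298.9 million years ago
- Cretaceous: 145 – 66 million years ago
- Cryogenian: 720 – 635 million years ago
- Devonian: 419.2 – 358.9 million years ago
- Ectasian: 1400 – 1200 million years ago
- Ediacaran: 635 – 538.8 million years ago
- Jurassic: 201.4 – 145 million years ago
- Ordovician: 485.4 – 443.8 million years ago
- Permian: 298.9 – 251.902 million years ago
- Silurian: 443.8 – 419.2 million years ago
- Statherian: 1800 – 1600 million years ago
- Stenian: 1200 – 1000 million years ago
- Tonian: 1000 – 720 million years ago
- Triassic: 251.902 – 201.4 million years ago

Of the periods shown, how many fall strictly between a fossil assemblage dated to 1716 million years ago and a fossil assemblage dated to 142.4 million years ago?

14

1716 Ma sits inside the Statherian (1800–1600) and 142.4 Ma inside the Cretaceous (145–66); neither of those is wholly between the two dates.
The listed periods lying completely between them are Calymmian, Ectasian, Stenian, Tonian, Cryogenian, Ediacaran, Cambrian, Ordovician, Silurian, Devonian, Carboniferous, Permian, Triassic, Jurassic — 14 in all.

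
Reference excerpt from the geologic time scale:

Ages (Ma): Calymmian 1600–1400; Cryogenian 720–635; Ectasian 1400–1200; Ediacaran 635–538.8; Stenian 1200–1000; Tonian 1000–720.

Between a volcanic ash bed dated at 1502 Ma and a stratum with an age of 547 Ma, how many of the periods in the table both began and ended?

The older date is 1502 Ma and the younger is 547 Ma.
Periods with start < 1502 and end > 547 Ma: Ectasian (1400–1200), Stenian (1200–1000), Tonian (1000–720), Cryogenian (720–635).
That is 4 complete periods.

4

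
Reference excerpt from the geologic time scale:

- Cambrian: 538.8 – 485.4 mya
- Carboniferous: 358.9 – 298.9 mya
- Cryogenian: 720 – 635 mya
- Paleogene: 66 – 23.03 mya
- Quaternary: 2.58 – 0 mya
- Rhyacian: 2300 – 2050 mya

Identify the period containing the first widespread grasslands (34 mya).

34 Ma lies between 66 and 23.03 Ma, so it falls in the Paleogene.

Paleogene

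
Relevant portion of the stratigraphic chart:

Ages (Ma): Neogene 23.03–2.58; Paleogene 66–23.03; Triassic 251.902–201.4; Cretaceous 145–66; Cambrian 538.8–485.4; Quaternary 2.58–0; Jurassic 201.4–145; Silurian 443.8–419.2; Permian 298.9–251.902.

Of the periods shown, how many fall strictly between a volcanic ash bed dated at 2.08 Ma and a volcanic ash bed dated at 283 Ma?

5

The older date is 283 Ma and the younger is 2.08 Ma.
Periods with start < 283 and end > 2.08 Ma: Triassic (251.902–201.4), Jurassic (201.4–145), Cretaceous (145–66), Paleogene (66–23.03), Neogene (23.03–2.58).
That is 5 complete periods.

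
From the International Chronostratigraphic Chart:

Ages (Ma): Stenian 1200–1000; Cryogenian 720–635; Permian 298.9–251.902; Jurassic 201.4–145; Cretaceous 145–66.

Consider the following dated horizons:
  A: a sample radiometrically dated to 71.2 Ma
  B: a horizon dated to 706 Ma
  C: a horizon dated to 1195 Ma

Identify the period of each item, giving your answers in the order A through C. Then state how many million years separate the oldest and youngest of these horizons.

A — Cretaceous; B — Cryogenian; C — Stenian; span 1123.8 million years

A: 71.2 Ma lies in 145–66 Ma, so Cretaceous.
B: 706 Ma lies in 720–635 Ma, so Cryogenian.
C: 1195 Ma lies in 1200–1000 Ma, so Stenian.
Oldest = 1195 Ma, youngest = 71.2 Ma → span 1123.8 Myr.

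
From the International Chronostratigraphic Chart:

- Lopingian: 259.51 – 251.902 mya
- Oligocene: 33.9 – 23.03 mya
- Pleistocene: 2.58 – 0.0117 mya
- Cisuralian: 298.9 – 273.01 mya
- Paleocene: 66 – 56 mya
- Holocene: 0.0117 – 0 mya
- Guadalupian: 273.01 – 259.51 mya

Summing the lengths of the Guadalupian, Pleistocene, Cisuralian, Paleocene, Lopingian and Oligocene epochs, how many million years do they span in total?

70.4363 million years

Duration is start − end for each: (273.01 − 259.51) + (2.58 − 0.0117) + (298.9 − 273.01) + (66 − 56) + (259.51 − 251.902) + (33.9 − 23.03).
That is 13.5 + 2.5683 + 25.89 + 10 + 7.608 + 10.87, which totals 70.4363 million years.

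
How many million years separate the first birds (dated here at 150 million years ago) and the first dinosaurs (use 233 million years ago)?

83 million years

233 − 150 = 83 million years.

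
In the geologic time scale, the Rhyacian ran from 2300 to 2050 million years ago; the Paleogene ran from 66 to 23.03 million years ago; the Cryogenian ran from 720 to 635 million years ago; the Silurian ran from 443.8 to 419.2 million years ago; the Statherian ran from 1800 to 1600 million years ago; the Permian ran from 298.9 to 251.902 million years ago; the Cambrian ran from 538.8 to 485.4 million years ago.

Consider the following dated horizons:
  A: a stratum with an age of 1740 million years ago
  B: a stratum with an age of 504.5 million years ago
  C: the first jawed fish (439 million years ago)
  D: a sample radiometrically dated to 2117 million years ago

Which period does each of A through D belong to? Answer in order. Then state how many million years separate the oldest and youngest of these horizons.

A: 1740 Ma lies in 1800–1600 Ma, so Statherian.
B: 504.5 Ma lies in 538.8–485.4 Ma, so Cambrian.
C: 439 Ma lies in 443.8–419.2 Ma, so Silurian.
D: 2117 Ma lies in 2300–2050 Ma, so Rhyacian.
Oldest = 2117 Ma, youngest = 439 Ma → span 1678 Myr.

A — Statherian; B — Cambrian; C — Silurian; D — Rhyacian; span 1678 million years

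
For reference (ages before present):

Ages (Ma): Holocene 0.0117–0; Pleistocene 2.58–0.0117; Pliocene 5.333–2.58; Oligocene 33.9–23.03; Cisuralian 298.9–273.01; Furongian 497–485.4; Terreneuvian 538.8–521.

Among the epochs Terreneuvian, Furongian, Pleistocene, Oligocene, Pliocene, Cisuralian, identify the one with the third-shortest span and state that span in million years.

Start − end for each: Terreneuvian 538.8 − 521 = 17.8; Furongian 497 − 485.4 = 11.6; Pleistocene 2.58 − 0.0117 = 2.5683; Oligocene 33.9 − 23.03 = 10.87; Pliocene 5.333 − 2.58 = 2.753; Cisuralian 298.9 − 273.01 = 25.89.
Ranking these from shortest: Pleistocene < Pliocene < Oligocene < Furongian < Terreneuvian < Cisuralian.
Position 3 in that ranking is Oligocene, which lasted 10.87 Myr.

Oligocene, 10.87 million years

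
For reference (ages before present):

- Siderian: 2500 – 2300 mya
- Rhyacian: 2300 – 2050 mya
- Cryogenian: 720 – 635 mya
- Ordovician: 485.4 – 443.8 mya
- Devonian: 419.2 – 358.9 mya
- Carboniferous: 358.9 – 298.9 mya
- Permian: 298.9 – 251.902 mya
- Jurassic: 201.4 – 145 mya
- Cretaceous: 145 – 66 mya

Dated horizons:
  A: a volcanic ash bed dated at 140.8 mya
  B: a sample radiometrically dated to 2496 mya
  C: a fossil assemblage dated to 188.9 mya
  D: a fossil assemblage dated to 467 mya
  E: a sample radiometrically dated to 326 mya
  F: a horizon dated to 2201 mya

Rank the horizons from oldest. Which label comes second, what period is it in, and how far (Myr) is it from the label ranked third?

F, in the Rhyacian; 1734 million years to D

Larger Ma means older, so oldest first: B 2496 > F 2201 > D 467 > E 326 > C 188.9 > A 140.8.
Counting 2 along gives F (2201 Ma); the excerpt puts that inside the Rhyacian, 2300–2050 Ma.
Next in line is D (467 Ma), and 2201 − 467 = 1734 Myr.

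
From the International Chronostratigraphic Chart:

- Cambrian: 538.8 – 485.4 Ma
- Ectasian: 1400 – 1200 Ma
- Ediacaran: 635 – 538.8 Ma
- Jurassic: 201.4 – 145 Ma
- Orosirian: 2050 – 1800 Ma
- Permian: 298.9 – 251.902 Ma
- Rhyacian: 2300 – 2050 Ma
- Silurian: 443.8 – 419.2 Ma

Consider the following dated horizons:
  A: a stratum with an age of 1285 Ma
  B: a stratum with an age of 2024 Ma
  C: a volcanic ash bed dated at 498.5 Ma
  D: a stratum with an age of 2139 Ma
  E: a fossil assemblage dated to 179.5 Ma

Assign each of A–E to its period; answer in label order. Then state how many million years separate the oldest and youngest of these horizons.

A — Ectasian; B — Orosirian; C — Cambrian; D — Rhyacian; E — Jurassic; span 1959.5 million years

Match each age against the start–end ranges in the excerpt: A = 1285 Ma → Ectasian (1400–1200); B = 2024 Ma → Orosirian (2050–1800); C = 498.5 Ma → Cambrian (538.8–485.4); D = 2139 Ma → Rhyacian (2300–2050); E = 179.5 Ma → Jurassic (201.4–145).
The largest age is 2139 Ma and the smallest is 179.5 Ma; their difference is 1959.5 Myr.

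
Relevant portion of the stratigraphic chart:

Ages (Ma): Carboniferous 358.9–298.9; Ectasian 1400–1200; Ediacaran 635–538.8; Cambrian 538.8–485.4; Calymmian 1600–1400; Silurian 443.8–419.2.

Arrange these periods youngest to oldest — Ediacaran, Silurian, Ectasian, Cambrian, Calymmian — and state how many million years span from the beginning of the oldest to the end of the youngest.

Silurian → Cambrian → Ediacaran → Ectasian → Calymmian; total span 1180.8 Myr

Start ages (Ma): Calymmian 1600, Ectasian 1400, Ediacaran 635, Cambrian 538.8, Silurian 443.8.
Ordered youngest to oldest: Silurian, Cambrian, Ediacaran, Ectasian, Calymmian.
Span = 1600 − 419.2 = 1180.8 Myr.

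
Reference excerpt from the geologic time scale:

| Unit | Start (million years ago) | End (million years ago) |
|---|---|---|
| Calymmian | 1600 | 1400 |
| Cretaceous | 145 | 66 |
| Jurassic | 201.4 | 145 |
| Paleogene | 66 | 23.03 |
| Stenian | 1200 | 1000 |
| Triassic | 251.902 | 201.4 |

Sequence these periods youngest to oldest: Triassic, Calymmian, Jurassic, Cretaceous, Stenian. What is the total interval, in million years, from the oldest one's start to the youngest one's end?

Cretaceous → Jurassic → Triassic → Stenian → Calymmian; total span 1534 Myr

From the excerpt: Triassic 251.902–201.4; Calymmian 1600–1400; Jurassic 201.4–145; Cretaceous 145–66; Stenian 1200–1000 (Ma).
Larger Ma is earlier, so the oldest is Calymmian and the youngest is Cretaceous; youngest to oldest: Cretaceous, Jurassic, Triassic, Stenian, Calymmian.
Oldest start 1600 minus youngest end 66 gives 1534 Myr overall.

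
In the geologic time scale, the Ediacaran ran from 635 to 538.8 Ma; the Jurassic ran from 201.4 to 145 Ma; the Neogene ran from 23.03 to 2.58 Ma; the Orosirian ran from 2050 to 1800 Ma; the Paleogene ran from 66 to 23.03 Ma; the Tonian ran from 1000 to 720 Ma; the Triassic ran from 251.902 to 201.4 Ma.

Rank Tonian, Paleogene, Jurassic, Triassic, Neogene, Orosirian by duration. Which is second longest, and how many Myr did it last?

Orosirian, 250 million years

Durations: Tonian 280; Paleogene 42.97; Jurassic 56.4; Triassic 50.502; Neogene 20.45; Orosirian 250 Myr.
Sorted longest-first: Tonian (280), Orosirian (250), Jurassic (56.4), Triassic (50.502), Paleogene (42.97), Neogene (20.45).
The second longest is Orosirian at 250 Myr.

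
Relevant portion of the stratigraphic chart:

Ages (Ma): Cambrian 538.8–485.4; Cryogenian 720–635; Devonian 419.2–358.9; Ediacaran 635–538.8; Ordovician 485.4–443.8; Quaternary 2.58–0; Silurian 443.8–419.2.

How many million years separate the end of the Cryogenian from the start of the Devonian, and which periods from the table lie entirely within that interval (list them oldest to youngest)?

The Cryogenian closes at 635 Ma and the Devonian opens at 419.2 Ma, so the interval is 635 − 419.2 = 215.8 Myr.
A period fits inside if it starts at or after 635 Ma and ends at or before 419.2 Ma; oldest first that gives Ediacaran, Cambrian, Ordovician, Silurian.

215.8 million years; Ediacaran, Cambrian, Ordovician, Silurian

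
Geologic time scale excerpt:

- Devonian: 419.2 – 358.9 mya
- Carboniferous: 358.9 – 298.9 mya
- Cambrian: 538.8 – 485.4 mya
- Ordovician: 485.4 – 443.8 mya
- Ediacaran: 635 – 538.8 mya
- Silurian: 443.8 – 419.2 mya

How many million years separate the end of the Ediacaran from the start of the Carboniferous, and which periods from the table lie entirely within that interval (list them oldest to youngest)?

End of Ediacaran = 538.8 Ma; start of Carboniferous = 358.9 Ma.
Gap = 538.8 − 358.9 = 179.9 Myr.
Periods wholly inside 538.8–358.9 Ma: Cambrian (538.8–485.4), Ordovician (485.4–443.8), Silurian (443.8–419.2), Devonian (419.2–358.9).

179.9 million years; Cambrian, Ordovician, Silurian, Devonian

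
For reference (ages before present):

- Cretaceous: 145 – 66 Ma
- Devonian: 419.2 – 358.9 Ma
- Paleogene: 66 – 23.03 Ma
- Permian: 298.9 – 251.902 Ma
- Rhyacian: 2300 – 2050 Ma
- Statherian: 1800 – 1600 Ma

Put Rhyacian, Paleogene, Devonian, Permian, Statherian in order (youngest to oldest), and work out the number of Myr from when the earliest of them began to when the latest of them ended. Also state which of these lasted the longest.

Start ages (Ma): Rhyacian 2300, Statherian 1800, Devonian 419.2, Permian 298.9, Paleogene 66.
Ordered youngest to oldest: Paleogene, Permian, Devonian, Statherian, Rhyacian.
Span = 2300 − 23.03 = 2276.97 Myr.
Durations: Statherian 200, Devonian 60.3, Paleogene 42.97, Rhyacian 250, Permian 46.998 → longest is Rhyacian (250 Myr).

Paleogene → Permian → Devonian → Statherian → Rhyacian; total span 2276.97 Myr; longest is Rhyacian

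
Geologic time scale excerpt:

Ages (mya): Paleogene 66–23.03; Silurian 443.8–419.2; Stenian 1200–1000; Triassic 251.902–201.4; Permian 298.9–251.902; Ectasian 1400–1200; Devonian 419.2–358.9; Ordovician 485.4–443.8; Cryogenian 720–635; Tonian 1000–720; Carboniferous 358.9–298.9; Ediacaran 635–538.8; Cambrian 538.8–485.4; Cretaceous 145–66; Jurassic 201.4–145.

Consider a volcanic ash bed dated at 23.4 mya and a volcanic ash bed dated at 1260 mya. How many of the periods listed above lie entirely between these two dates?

The older date is 1260 Ma and the younger is 23.4 Ma.
Periods with start < 1260 and end > 23.4 Ma: Stenian (1200–1000), Tonian (1000–720), Cryogenian (720–635), Ediacaran (635–538.8), Cambrian (538.8–485.4), Ordovician (485.4–443.8), Silurian (443.8–419.2), Devonian (419.2–358.9), Carboniferous (358.9–298.9), Permian (298.9–251.902), Triassic (251.902–201.4), Jurassic (201.4–145), Cretaceous (145–66).
That is 13 complete periods.

13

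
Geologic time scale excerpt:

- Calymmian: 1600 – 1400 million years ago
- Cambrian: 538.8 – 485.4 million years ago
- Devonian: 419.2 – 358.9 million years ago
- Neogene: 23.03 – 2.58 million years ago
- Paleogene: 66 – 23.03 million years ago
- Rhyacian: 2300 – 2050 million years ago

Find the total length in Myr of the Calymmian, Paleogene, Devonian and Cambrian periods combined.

356.67 million years

Duration is start − end for each: (1600 − 1400) + (66 − 23.03) + (419.2 − 358.9) + (538.8 − 485.4).
That is 200 + 42.97 + 60.3 + 53.4, which totals 356.67 million years.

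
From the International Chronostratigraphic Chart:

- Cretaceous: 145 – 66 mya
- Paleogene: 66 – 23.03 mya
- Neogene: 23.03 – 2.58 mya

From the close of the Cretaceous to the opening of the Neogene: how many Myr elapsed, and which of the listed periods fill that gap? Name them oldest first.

42.97 million years; Paleogene

The Cretaceous closes at 66 Ma and the Neogene opens at 23.03 Ma, so the interval is 66 − 23.03 = 42.97 Myr.
A period fits inside if it starts at or after 66 Ma and ends at or before 23.03 Ma; oldest first that gives Paleogene.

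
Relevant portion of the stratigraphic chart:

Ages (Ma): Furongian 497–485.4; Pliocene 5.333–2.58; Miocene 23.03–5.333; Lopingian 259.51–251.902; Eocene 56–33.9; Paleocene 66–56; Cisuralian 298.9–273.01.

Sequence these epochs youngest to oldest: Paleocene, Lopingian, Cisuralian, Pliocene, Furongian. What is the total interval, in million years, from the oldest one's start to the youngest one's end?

Pliocene, Paleocene, Lopingian, Cisuralian, Furongian; total span 494.42 Myr

Start ages (Ma): Furongian 497, Cisuralian 298.9, Lopingian 259.51, Paleocene 66, Pliocene 5.333.
Ordered youngest to oldest: Pliocene, Paleocene, Lopingian, Cisuralian, Furongian.
Span = 497 − 2.58 = 494.42 Myr.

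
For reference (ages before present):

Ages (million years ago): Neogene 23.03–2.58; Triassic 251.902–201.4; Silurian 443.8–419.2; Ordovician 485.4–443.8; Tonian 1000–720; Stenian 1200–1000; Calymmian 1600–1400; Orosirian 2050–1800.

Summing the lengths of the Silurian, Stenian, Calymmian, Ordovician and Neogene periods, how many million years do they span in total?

486.65 million years

Each duration: Silurian = 24.6; Stenian = 200; Calymmian = 200; Ordovician = 41.6; Neogene = 20.45.
Sum: 24.6 + 200 + 200 + 41.6 + 20.45 = 486.65 Myr.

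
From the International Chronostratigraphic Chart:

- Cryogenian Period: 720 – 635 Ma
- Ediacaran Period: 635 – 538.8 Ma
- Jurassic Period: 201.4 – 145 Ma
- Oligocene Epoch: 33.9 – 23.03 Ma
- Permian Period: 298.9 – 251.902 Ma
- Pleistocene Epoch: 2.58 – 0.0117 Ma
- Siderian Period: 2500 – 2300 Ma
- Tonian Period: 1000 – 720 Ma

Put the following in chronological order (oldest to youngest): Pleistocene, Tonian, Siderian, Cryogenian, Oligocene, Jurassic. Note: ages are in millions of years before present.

The oldest of these is Siderian (starts 2500 Ma) and the youngest is Pleistocene (ends 0.0117 Ma).
In between, by decreasing start age: Tonian (1000), Cryogenian (720), Jurassic (201.4), Oligocene (33.9).

Siderian → Tonian → Cryogenian → Jurassic → Oligocene → Pleistocene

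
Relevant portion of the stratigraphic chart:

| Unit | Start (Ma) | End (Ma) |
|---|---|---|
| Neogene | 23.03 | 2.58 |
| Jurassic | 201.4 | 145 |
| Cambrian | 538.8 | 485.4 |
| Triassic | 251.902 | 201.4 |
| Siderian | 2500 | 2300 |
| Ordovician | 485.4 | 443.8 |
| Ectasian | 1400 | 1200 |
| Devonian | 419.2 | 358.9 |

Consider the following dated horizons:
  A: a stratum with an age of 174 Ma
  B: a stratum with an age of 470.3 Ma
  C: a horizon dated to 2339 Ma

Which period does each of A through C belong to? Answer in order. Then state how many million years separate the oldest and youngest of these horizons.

Match each age against the start–end ranges in the excerpt: A = 174 Ma → Jurassic (201.4–145); B = 470.3 Ma → Ordovician (485.4–443.8); C = 2339 Ma → Siderian (2500–2300).
The largest age is 2339 Ma and the smallest is 174 Ma; their difference is 2165 Myr.

A — Jurassic; B — Ordovician; C — Siderian; span 2165 million years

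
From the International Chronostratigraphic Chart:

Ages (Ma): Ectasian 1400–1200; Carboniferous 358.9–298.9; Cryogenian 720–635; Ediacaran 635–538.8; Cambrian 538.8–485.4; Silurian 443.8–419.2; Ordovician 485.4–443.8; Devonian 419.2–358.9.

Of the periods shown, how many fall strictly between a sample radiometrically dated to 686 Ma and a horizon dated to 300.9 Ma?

686 Ma sits inside the Cryogenian (720–635) and 300.9 Ma inside the Carboniferous (358.9–298.9); neither of those is wholly between the two dates.
The listed periods lying completely between them are Ediacaran, Cambrian, Ordovician, Silurian, Devonian — 5 in all.

5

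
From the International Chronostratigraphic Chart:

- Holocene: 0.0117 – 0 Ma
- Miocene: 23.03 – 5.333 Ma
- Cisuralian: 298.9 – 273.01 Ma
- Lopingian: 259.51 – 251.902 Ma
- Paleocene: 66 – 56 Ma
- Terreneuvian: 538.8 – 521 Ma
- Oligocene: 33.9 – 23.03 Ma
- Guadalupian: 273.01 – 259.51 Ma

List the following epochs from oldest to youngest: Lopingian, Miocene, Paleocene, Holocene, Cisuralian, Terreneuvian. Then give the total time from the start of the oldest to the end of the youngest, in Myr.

Terreneuvian → Cisuralian → Lopingian → Paleocene → Miocene → Holocene; total span 538.8 Myr

Start ages (Ma): Terreneuvian 538.8, Cisuralian 298.9, Lopingian 259.51, Paleocene 66, Miocene 23.03, Holocene 0.0117.
Ordered oldest to youngest: Terreneuvian, Cisuralian, Lopingian, Paleocene, Miocene, Holocene.
Span = 538.8 − 0 = 538.8 Myr.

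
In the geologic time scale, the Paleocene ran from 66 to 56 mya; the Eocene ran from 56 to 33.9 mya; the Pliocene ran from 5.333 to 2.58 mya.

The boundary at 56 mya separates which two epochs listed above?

Paleocene and Eocene

The Paleocene ends at 56 mya and the Eocene begins at 56 mya, so they share that boundary.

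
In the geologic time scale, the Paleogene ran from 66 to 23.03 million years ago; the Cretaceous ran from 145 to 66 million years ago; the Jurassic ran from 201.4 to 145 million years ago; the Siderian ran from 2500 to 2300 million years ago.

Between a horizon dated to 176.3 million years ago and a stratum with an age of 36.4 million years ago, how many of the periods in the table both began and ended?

1

The older date is 176.3 Ma and the younger is 36.4 Ma.
Periods with start < 176.3 and end > 36.4 Ma: Cretaceous (145–66).
That is 1 complete period.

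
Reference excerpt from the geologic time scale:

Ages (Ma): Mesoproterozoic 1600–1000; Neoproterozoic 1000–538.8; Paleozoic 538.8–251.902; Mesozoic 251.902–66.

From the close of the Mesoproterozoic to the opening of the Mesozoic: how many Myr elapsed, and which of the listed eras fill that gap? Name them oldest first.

748.098 million years; Neoproterozoic, Paleozoic

End of Mesoproterozoic = 1000 Ma; start of Mesozoic = 251.902 Ma.
Gap = 1000 − 251.902 = 748.098 Myr.
Eras wholly inside 1000–251.902 Ma: Neoproterozoic (1000–538.8), Paleozoic (538.8–251.902).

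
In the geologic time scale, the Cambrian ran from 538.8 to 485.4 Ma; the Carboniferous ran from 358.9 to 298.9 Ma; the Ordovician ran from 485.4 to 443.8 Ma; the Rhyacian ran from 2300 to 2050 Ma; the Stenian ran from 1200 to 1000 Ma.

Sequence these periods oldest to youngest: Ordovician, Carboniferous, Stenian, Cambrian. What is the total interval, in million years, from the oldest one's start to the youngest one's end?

Stenian → Cambrian → Ordovician → Carboniferous; total span 901.1 Myr

Start ages (Ma): Stenian 1200, Cambrian 538.8, Ordovician 485.4, Carboniferous 358.9.
Ordered oldest to youngest: Stenian, Cambrian, Ordovician, Carboniferous.
Span = 1200 − 298.9 = 901.1 Myr.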